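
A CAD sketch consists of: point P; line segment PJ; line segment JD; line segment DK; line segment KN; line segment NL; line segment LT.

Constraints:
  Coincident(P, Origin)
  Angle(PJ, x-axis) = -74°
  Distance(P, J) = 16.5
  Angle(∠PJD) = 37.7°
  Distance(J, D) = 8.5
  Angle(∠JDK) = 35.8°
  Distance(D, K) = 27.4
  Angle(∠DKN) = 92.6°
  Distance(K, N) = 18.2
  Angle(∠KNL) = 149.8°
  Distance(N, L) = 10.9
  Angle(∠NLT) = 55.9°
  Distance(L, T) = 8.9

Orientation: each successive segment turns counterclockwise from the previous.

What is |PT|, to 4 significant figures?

35.11

P is at the origin; PJ runs at -74.0° with length 16.5, so J = (4.548, -15.86). ∠PJD = 37.7° gives JD at 68.30° from the x-axis; with |JD| = 8.5, D = (7.691, -7.963). ∠JDK = 35.8° gives DK at -147.5° from the x-axis; with |DK| = 27.4, K = (-15.42, -22.69). ∠DKN = 92.6° gives KN at -60.10° from the x-axis; with |KN| = 18.2, N = (-6.346, -38.46). ∠KNL = 149.8° gives NL at -29.90° from the x-axis; with |NL| = 10.9, L = (3.104, -43.90). ∠NLT = 55.9° gives LT at 94.20° from the x-axis; with |LT| = 8.9, T = (2.452, -35.02). Then |PT| = |T − P| = 35.11.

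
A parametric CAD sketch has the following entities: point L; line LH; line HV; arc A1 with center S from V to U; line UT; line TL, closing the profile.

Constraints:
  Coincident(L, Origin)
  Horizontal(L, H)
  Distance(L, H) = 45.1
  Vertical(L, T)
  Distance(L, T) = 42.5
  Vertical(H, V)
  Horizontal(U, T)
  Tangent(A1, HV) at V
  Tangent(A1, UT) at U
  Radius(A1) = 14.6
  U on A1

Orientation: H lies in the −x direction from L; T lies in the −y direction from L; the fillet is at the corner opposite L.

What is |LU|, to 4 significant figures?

52.31

L is at the origin; LH is horizontal with |LH| = 45.1 and H on the −x side, so H = (-45.10, 0.000). L and T share the same x with |LT| = 42.5 and T on the −y side, so T = (0.000, -42.50). The virtual corner opposite L is at (-45.10, -42.50). Since A1 is tangent to HV there, SV ⟂ HV and A1 meets UT tangentially, so SU is at right angles to UT, with radius 14.6, so the center S sits 14.6 in from both sides at S = (-30.50, -27.90). That places the tangent points at V = (-45.10, -27.90) on HV and U = (-30.50, -42.50) on UT. Then |LU| = |U − L| = 52.31.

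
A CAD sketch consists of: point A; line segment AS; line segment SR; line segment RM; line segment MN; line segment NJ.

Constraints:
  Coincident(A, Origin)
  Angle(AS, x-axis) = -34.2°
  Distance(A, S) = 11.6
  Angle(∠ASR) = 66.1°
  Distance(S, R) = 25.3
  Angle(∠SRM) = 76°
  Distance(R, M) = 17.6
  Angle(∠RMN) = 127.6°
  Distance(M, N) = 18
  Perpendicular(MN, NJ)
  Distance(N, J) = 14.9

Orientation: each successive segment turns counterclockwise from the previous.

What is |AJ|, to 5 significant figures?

6.1172

∠RMN = 127.6° gives MN at -123.90° from the x-axis; with |MN| = 18.0, N = (-13.485, 2.2961). The perpendicularity gives NJ at right angles to MN, so NJ runs at -33.900°; with |NJ| = 14.9, J = (-1.1177, -6.0143). Then |AJ| = |J − A| = 6.1172.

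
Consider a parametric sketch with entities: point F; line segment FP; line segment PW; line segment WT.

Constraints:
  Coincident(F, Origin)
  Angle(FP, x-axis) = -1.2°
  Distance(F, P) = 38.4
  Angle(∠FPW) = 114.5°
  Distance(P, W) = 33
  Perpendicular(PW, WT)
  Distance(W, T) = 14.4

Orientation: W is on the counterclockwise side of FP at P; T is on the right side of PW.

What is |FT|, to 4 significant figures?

69.49

F is at the origin; FP runs at -1.2° with length 38.4, so P = 38.4·(cos -1.2°, sin -1.2°) = (38.39, -0.8042). ∠FPW = 114.5°, so PW runs at -1.2° + (180° − 114.5°) = 64.30° from the x-axis; with |PW| = 33.0, W = P + 33.0·(cos 64.30°, sin 64.30°) = (52.70, 28.93). The perpendicularity gives WT at right angles to PW; with |WT| = 14.4 on the right of PW, T = W + 14.4·(0.9011, -0.4337) = (65.68, 22.69). Then |FT| = |T − F| = 69.49.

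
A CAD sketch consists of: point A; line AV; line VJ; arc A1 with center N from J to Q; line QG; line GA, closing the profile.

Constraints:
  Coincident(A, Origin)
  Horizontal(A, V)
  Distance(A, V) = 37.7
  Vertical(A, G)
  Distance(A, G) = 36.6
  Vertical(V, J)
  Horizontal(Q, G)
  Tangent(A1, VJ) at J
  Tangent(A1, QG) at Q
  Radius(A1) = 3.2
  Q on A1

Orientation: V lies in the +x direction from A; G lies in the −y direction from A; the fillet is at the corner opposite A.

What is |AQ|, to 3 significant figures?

50.3

A is at the origin; A and V share the same y with |AV| = 37.7 and V on the +x side, so V = (37.7, 0.00). A and G share the same x with |AG| = 36.6 and G on the −y side, so G = (0.00, -36.6). The virtual corner opposite A is at (37.7, -36.6). The tangent condition forces NJ to be normal to VJ and the tangent condition forces NQ to be normal to QG, with radius 3.2, so the center N sits 3.2 in from both sides at N = (34.5, -33.4). That places the tangent points at J = (37.7, -33.4) on VJ and Q = (34.5, -36.6) on QG. Then |AQ| = |Q − A| = 50.3.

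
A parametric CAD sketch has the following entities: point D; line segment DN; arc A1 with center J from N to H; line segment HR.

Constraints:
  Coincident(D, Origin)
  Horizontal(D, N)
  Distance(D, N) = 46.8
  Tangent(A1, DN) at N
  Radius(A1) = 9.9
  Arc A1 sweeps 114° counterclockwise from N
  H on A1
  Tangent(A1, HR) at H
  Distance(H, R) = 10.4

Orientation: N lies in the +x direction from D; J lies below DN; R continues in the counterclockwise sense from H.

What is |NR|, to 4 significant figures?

23.92

On A1, N sits at bearing 90° from J; a 114° counterclockwise sweep puts H at bearing 204°, so H = J + 9.9·(cos 204°, sin 204°) = (37.76, -13.93). A1 meets HR tangentially, so JH is at right angles to HR, so HR runs along (−sin 204°, cos 204°); with |HR| = 10.4, R = (41.99, -23.43). Then |NR| = |R − N| = 23.92.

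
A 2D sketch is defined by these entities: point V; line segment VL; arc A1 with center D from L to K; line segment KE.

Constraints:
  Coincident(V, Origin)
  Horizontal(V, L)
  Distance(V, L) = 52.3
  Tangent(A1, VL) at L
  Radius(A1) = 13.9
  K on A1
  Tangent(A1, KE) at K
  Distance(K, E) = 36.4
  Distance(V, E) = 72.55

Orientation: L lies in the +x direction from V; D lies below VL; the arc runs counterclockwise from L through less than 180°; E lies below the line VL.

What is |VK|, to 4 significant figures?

42.98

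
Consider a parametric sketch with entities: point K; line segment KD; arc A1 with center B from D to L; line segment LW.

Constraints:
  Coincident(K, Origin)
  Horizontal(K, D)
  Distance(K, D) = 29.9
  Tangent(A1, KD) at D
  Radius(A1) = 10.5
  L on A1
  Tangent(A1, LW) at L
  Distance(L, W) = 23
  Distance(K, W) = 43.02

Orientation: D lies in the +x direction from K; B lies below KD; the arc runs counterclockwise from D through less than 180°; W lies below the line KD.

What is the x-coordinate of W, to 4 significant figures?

24.68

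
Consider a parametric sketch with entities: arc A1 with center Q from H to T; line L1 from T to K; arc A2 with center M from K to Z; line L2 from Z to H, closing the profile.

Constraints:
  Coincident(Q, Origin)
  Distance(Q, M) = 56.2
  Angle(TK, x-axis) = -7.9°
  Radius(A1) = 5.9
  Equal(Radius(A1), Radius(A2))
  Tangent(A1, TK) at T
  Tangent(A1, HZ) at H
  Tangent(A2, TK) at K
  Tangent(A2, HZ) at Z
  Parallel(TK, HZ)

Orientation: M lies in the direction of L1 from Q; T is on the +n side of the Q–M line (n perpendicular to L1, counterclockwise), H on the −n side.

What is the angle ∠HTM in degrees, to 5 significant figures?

84.007°

The slot axis is L1's direction at -7.9°, so u = (cos -7.9°, sin -7.9°) = (0.99051, -0.13744) and n = (−sin -7.9°, cos -7.9°) = (0.13744, 0.99051). Q is at the origin and M lies 56.2 along u from Q, so M = 56.2·u = (55.667, -7.7244). Tangency of A1 to both parallel lines with radius 5.9 puts T and H at Q ± 5.9·n: T = (0.81092, 5.8440), H = (-0.81092, -5.8440). Then cos ∠HTM = TH·TM / (|TH||TM|), giving 84.007°.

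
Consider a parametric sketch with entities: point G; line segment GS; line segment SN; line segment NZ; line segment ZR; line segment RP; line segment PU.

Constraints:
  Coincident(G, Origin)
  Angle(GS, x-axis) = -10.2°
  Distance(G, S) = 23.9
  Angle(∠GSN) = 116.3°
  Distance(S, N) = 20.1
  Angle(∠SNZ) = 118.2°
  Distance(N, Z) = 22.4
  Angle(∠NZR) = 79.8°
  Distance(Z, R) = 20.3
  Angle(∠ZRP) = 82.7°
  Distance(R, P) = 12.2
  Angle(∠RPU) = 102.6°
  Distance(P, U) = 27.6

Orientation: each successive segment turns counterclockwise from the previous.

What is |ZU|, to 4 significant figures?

17.06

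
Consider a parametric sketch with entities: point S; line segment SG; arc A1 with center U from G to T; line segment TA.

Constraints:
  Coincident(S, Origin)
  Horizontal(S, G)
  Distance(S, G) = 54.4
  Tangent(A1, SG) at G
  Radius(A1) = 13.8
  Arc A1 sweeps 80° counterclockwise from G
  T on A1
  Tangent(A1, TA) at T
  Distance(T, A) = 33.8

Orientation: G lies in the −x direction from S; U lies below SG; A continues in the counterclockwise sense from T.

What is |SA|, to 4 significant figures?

86.33

S is at the origin; S and G share the same y with |SG| = 54.4 and G on the −x side, so G = (-54.40, 0.000). A1 meets SG tangentially, so UG is at right angles to SG, so U = G + (0, -13.8) = (-54.40, -13.80). On A1, G sits at bearing 90° from U; an 80° counterclockwise sweep puts T at bearing 170°, so T = U + 13.8·(cos 170°, sin 170°) = (-67.99, -11.40). Since A1 is tangent to TA there, UT ⟂ TA, so TA runs along (−sin 170°, cos 170°); with |TA| = 33.8, A = (-73.86, -44.69). Then |SA| = |A − S| = 86.33.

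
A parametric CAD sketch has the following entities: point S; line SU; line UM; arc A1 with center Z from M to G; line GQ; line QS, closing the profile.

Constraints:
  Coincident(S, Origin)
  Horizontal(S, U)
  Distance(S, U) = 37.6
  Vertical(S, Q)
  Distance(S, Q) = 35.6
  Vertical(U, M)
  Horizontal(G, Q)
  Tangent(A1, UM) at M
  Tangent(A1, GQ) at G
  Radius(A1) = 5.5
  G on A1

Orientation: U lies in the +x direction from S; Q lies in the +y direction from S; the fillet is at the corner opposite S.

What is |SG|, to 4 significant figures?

47.94

S is at the origin; S and U share the same y with |SU| = 37.6 and U on the +x side, so U = (37.60, 0.000). S and Q share the same x with |SQ| = 35.6 and Q on the +y side, so Q = (0.000, 35.60). The virtual corner opposite S is at (37.60, 35.60). Tangency of A1 to UM means the radius ZM is perpendicular to UM and the tangent condition forces ZG to be normal to GQ, with radius 5.5, so the center Z sits 5.5 in from both sides at Z = (32.10, 30.10). That places the tangent points at M = (37.60, 30.10) on UM and G = (32.10, 35.60) on GQ. Then |SG| = |G − S| = 47.94.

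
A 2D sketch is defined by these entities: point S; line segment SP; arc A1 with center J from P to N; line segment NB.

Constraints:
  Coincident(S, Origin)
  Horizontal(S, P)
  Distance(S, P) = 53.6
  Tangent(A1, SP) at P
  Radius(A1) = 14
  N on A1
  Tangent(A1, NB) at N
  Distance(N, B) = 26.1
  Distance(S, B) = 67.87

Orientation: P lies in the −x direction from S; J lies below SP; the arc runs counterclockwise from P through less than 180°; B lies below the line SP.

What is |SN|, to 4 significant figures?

68.93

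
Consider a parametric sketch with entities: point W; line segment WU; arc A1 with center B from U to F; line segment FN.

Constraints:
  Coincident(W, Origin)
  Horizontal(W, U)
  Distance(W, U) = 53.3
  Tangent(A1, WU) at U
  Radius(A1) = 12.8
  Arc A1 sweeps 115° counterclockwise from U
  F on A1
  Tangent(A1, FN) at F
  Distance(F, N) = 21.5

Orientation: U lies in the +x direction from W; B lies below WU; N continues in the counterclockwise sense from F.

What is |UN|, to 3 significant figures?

37.8

On A1, U sits at bearing 90° from B; a 115° counterclockwise sweep puts F at bearing 205°, so F = B + 12.8·(cos 205°, sin 205°) = (41.7, -18.2). The tangent condition forces BF to be normal to FN, so FN runs along (−sin 205°, cos 205°); with |FN| = 21.5, N = (50.8, -37.7). Then |UN| = |N − U| = 37.8.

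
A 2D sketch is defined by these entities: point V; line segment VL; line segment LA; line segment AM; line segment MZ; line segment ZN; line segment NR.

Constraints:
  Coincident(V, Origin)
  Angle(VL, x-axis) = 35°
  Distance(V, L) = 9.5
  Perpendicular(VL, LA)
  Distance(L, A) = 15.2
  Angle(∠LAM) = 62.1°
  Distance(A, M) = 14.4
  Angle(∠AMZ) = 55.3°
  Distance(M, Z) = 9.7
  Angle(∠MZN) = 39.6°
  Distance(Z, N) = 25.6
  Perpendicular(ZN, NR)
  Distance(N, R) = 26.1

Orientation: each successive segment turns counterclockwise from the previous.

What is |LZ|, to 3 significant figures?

5.74

V is at the origin; VL runs at 35.0° with length 9.5, so L = (7.78, 5.45). VL is perpendicular to LA, so LA runs at 125°; with |LA| = 15.2, A = (-0.936, 17.9). ∠LAM = 62.1° gives AM at -117° from the x-axis; with |AM| = 14.4, M = (-7.50, 5.08). ∠AMZ = 55.3° gives MZ at 7.60° from the x-axis; with |MZ| = 9.7, Z = (2.12, 6.36). Then |LZ| = |Z − L| = 5.74.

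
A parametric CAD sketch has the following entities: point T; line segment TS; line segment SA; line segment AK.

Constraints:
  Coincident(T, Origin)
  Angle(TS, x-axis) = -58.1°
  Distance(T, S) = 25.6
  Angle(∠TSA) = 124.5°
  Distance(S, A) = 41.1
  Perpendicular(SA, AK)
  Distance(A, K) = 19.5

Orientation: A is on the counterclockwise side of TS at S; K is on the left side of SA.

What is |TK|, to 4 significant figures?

55.62

∠TSA = 124.5°, so SA runs at -58.1° + (180° − 124.5°) = -2.600° from the x-axis; with |SA| = 41.1, A = S + 41.1·(cos -2.600°, sin -2.600°) = (54.59, -23.60). SA is perpendicular to AK; with |AK| = 19.5 on the left of SA, K = A + 19.5·(0.04536, 0.9990) = (55.47, -4.118). Then |TK| = |K − T| = 55.62.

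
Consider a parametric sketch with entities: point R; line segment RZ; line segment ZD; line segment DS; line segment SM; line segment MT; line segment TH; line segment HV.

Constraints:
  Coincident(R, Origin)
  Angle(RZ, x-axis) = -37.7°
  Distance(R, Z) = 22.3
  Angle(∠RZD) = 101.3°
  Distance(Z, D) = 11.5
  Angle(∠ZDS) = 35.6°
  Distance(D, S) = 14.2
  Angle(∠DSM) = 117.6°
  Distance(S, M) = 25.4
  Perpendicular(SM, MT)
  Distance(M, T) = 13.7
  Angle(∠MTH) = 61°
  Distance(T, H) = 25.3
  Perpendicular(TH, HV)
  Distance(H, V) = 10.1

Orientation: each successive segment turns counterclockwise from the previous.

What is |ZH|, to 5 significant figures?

5.9790

R is at the origin; RZ runs at -37.7° with length 22.3, so Z = (17.644, -13.637). ∠RZD = 101.3° gives ZD at 41.000° from the x-axis; with |ZD| = 11.5, D = (26.323, -6.0924). ∠ZDS = 35.6° gives DS at -174.60° from the x-axis; with |DS| = 14.2, S = (12.186, -7.4287). ∠DSM = 117.6° gives SM at -112.20° from the x-axis; with |SM| = 25.4, M = (2.5893, -30.946). SM ⟂ MT, so MT runs at -22.200°; with |MT| = 13.7, T = (15.274, -36.122). ∠MTH = 61.0° gives TH at 96.800° from the x-axis; with |TH| = 25.3, H = (12.278, -11.000). Then |ZH| = |H − Z| = 5.9790.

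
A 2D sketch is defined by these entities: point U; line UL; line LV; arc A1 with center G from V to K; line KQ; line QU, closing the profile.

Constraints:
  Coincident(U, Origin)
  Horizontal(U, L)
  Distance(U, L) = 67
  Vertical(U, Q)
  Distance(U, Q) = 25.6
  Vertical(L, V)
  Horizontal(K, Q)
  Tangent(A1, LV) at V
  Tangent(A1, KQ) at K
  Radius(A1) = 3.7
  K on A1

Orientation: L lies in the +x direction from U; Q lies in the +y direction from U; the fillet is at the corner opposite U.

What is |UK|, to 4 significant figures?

68.28

U is at the origin; U and L share the same y with |UL| = 67.0 and L on the +x side, so L = (67.00, 0.000). UQ is vertical with |UQ| = 25.6 and Q on the +y side, so Q = (0.000, 25.60). The virtual corner opposite U is at (67.00, 25.60). The tangent condition forces GV to be normal to LV and A1 meets KQ tangentially, so GK is at right angles to KQ, with radius 3.7, so the center G sits 3.7 in from both sides at G = (63.30, 21.90). That places the tangent points at V = (67.00, 21.90) on LV and K = (63.30, 25.60) on KQ. Then |UK| = |K − U| = 68.28.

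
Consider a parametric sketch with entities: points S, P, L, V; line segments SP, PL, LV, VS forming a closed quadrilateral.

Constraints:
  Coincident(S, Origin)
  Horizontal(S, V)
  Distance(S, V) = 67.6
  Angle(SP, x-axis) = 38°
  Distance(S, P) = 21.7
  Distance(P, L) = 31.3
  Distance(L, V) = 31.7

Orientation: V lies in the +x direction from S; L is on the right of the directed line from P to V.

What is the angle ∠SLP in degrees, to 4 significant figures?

33.76°

S is at the origin; SV is horizontal with |SV| = 67.6 and V in +x, so V = (67.6, 0). SP runs at 38.0° with |SP| = 21.7, so P = (17.10, 13.36). L is determined by |PL| = 31.3 and |LV| = 31.7 together: it lies at the intersection of circle(P, 31.3) and circle(V, 31.7). With |PV| = 52.24, the foot of the radical line on PV is 25.88 from P and the perpendicular offset is √(31.3² − 25.88²) = 17.61. Taking the right-of-PV solution: L = (37.61, -10.28).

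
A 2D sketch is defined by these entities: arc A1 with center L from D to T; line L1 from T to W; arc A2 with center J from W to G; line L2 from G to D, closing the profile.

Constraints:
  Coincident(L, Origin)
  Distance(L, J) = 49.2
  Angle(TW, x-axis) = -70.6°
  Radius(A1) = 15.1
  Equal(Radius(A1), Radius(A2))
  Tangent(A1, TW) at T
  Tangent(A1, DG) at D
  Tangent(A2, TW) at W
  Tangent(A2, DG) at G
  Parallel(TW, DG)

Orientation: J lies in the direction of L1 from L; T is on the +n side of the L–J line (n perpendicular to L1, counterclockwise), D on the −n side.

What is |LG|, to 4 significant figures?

51.47

The slot axis is L1's direction at -70.6°, so u = (cos -70.6°, sin -70.6°) = (0.3322, -0.9432) and n = (−sin -70.6°, cos -70.6°) = (0.9432, 0.3322). L is at the origin and J lies 49.2 along u from L, so J = 49.2·u = (16.34, -46.41). Tangency of A1 to both parallel lines with radius 15.1 puts T and D at L ± 15.1·n: T = (14.24, 5.016), D = (-14.24, -5.016). Equal radii place W and G the same way about J: W = J + 15.1·n = (30.58, -41.39), G = J − 15.1·n = (2.100, -51.42). Then |LG| = |G − L| = 51.47.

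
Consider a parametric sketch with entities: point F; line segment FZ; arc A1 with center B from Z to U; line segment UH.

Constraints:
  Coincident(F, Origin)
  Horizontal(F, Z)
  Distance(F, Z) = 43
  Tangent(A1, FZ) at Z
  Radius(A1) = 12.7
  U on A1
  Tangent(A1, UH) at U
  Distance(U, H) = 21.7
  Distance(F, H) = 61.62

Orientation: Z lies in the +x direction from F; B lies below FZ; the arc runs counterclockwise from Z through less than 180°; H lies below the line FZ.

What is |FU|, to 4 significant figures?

40.27

F is at the origin; F and Z share the same y with |FZ| = 43.0 and Z on the +x side, so Z = (43.00, 0.000). Tangency of A1 to FZ means the radius BZ is perpendicular to FZ, so B = Z + (0, -12.7) = (43.00, -12.70). Since BU ⟂ UH (tangency), |BH| = √(12.7² + 21.7²) = 25.14 regardless of where U sits on A1. So H lies on both circle(F, 61.62) and circle(B, 25.14); the below-FZ intersection is H = (49.23, -37.06). U is the foot of the tangent from H: U = (33.97, -21.63).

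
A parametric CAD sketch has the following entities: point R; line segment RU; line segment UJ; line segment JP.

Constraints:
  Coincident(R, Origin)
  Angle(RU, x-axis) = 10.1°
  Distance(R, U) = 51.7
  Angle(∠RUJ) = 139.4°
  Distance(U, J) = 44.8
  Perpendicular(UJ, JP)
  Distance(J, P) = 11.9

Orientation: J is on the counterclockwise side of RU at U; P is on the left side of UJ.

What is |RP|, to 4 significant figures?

86.82

∠RUJ = 139.4°, so UJ runs at 10.1° + (180° − 139.4°) = 50.70° from the x-axis; with |UJ| = 44.8, J = U + 44.8·(cos 50.70°, sin 50.70°) = (79.27, 43.73). UJ is perpendicular to JP; with |JP| = 11.9 on the left of UJ, P = J + 11.9·(-0.7738, 0.6334) = (70.07, 51.27). Then |RP| = |P − R| = 86.82.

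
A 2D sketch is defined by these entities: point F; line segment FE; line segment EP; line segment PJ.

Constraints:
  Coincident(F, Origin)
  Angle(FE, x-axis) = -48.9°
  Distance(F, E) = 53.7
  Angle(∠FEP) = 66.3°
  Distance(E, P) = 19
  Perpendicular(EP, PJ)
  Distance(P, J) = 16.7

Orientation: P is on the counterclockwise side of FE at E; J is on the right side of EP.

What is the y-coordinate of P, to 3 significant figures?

-23.3

F is at the origin; FE runs at -48.9° with length 53.7, so E = 53.7·(cos -48.9°, sin -48.9°) = (35.3, -40.5). ∠FEP = 66.3°, so EP runs at -48.9° + (180° − 66.3°) = 64.8° from the x-axis; with |EP| = 19.0, P = E + 19.0·(cos 64.8°, sin 64.8°) = (43.4, -23.3). So P.y = -23.3.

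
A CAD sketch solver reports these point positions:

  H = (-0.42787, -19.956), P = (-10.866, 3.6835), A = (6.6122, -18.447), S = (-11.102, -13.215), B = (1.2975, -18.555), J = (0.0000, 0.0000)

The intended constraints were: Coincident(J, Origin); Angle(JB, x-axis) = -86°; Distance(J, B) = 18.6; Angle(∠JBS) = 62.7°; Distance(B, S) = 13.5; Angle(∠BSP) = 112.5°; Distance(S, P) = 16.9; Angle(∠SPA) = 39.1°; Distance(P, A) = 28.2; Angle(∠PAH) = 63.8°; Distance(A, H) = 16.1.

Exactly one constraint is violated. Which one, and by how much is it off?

Distance(A, H) = 16.1 — off by 8.90.

J = (0.00, 0.00) ✓; JB at -86.00° ✓; |JB| = 18.60 ✓; ∠JBS = 62.70° ✓; |BS| = 13.50 ✓; ∠BSP = 112.5° ✓; |SP| = 16.90 ✓; ∠SPA = 39.10° ✓; |PA| = 28.20 ✓; ∠PAH = 63.80° ✓; |AH| = 7.200 ✗.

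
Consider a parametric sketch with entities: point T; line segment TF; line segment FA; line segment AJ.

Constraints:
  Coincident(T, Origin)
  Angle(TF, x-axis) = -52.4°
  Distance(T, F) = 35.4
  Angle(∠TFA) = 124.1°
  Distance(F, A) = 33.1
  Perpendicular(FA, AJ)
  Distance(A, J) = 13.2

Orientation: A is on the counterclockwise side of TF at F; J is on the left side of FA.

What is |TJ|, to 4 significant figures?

55.34

∠TFA = 124.1°, so FA runs at -52.4° + (180° − 124.1°) = 3.500° from the x-axis; with |FA| = 33.1, A = F + 33.1·(cos 3.500°, sin 3.500°) = (54.64, -26.03). The perpendicularity gives AJ at right angles to FA; with |AJ| = 13.2 on the left of FA, J = A + 13.2·(-0.06105, 0.9981) = (53.83, -12.85). Then |TJ| = |J − T| = 55.34.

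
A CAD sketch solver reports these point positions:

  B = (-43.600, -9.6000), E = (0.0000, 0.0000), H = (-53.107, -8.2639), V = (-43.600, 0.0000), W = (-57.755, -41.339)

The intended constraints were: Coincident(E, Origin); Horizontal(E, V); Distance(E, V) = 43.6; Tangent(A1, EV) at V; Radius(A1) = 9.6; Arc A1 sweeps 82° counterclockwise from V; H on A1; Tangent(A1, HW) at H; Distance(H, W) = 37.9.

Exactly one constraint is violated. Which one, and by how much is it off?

Distance(H, W) = 37.9 — off by 4.50.

E = (0.00, 0.00) ✓; E.y = 0.00, V.y = 0.00 ✓; |EV| = 43.60 ✓; ∠(BV, VE) = 90.00° ✓; |BV| = 9.600 ✓; bearing(B→H) − bearing(B→V) = 82.00° ✓; |BH| = 9.600 ✓; ∠(BH, HW) = 90.00° ✓; |HW| = 33.40 ✗.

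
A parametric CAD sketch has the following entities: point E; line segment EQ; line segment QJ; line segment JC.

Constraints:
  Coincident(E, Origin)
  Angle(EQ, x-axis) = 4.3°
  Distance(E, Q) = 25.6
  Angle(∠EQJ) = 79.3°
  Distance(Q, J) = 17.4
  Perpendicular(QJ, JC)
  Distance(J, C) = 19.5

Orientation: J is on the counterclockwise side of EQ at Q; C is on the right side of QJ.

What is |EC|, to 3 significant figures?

46.4

E is at the origin; EQ runs at 4.3° with length 25.6, so Q = 25.6·(cos 4.3°, sin 4.3°) = (25.5, 1.92). ∠EQJ = 79.3°, so QJ runs at 4.3° + (180° − 79.3°) = 105° from the x-axis; with |QJ| = 17.4, J = Q + 17.4·(cos 105°, sin 105°) = (21.0, 18.7). QJ ⟂ JC; with |JC| = 19.5 on the right of QJ, C = J + 19.5·(0.966, 0.259) = (39.9, 23.8). Then |EC| = |C − E| = 46.4.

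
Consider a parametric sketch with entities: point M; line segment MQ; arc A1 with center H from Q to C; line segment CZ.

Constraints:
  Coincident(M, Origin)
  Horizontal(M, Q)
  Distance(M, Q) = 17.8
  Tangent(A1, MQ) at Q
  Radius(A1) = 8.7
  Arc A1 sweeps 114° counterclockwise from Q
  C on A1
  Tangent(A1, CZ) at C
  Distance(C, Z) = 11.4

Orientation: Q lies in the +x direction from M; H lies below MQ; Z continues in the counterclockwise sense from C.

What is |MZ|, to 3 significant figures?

26.9

On A1, Q sits at bearing 90° from H; a 114° counterclockwise sweep puts C at bearing 204°, so C = H + 8.7·(cos 204°, sin 204°) = (9.85, -12.2). A1 meets CZ tangentially, so HC is at right angles to CZ, so CZ runs along (−sin 204°, cos 204°); with |CZ| = 11.4, Z = (14.5, -22.7). Then |MZ| = |Z − M| = 26.9.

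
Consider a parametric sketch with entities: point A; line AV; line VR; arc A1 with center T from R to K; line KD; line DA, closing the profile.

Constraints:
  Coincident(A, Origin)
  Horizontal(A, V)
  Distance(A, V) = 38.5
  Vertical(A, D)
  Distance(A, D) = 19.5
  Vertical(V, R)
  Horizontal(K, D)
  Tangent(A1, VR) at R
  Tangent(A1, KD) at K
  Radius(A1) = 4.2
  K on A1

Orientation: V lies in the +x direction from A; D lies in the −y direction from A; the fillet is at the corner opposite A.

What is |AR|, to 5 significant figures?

41.429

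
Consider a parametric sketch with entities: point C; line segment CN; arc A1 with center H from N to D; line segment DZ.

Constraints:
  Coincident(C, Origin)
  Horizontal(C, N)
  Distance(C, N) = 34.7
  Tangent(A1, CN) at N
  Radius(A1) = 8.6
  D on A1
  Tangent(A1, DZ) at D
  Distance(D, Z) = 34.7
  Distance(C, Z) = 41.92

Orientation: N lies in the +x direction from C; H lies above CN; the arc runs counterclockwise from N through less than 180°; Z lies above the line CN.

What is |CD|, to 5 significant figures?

43.275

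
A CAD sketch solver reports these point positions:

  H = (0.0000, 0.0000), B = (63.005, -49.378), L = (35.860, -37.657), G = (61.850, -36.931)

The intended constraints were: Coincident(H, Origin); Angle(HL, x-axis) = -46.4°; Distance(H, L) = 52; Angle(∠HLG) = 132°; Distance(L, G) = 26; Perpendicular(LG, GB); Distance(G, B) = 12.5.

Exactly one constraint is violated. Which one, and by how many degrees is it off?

Perpendicular(LG, GB) — off by 3.70°.

H = (0.00, 0.00) ✓; HL at -46.40° ✓; |HL| = 52.00 ✓; ∠HLG = 132.0° ✓; |LG| = 26.00 ✓; ∠(LG, GB) = 86.30° ✗; |GB| = 12.50 ✓.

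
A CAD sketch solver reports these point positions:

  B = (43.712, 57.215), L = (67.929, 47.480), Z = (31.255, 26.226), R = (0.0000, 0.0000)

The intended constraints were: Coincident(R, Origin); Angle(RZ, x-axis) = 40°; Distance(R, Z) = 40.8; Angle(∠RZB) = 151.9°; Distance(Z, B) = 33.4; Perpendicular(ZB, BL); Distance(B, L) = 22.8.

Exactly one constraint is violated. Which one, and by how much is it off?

Distance(B, L) = 22.8 — off by 3.30.

R = (0.00, 0.00) ✓; RZ at 40.00° ✓; |RZ| = 40.80 ✓; ∠RZB = 151.9° ✓; |ZB| = 33.40 ✓; ∠(ZB, BL) = 90.00° ✓; |BL| = 26.10 ✗.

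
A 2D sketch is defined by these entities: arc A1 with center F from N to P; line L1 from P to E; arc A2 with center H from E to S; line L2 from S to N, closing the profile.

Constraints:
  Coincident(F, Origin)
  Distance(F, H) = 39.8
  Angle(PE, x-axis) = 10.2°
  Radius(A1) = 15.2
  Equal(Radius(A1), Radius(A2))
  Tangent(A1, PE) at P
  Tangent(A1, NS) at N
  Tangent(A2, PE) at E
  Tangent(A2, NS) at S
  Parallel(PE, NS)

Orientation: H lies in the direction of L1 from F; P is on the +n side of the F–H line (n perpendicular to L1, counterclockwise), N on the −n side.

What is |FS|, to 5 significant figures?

42.604

The slot axis is L1's direction at 10.2°, so u = (cos 10.2°, sin 10.2°) = (0.98420, 0.17708) and n = (−sin 10.2°, cos 10.2°) = (-0.17708, 0.98420). F is at the origin and H lies 39.8 along u from F, so H = 39.8·u = (39.171, 7.0480). Tangency of A1 to both parallel lines with radius 15.2 puts P and N at F ± 15.2·n: P = (-2.6917, 14.960), N = (2.6917, -14.960). Equal radii place E and S the same way about H: E = H + 15.2·n = (36.479, 22.008), S = H − 15.2·n = (41.863, -7.9118). Then |FS| = |S − F| = 42.604.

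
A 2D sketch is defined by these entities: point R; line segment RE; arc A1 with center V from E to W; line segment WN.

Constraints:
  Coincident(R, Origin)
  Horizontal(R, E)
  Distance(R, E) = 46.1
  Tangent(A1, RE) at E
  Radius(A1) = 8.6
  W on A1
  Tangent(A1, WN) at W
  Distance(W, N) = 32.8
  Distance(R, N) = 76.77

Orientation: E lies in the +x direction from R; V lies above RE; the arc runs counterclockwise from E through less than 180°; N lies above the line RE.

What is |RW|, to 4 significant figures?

53.90

R is at the origin; R and E share the same y with |RE| = 46.1 and E on the +x side, so E = (46.10, 0.000). The tangent condition forces VE to be normal to RE, so V = E + (0, 8.6) = (46.10, 8.600). Since VW ⟂ WN (tangency), |VN| = √(8.6² + 32.8²) = 33.91 regardless of where W sits on A1. So N lies on both circle(R, 76.77) and circle(V, 33.91); the above-RE intersection is N = (69.04, 33.57). W is the foot of the tangent from N: W = (53.70, 4.578).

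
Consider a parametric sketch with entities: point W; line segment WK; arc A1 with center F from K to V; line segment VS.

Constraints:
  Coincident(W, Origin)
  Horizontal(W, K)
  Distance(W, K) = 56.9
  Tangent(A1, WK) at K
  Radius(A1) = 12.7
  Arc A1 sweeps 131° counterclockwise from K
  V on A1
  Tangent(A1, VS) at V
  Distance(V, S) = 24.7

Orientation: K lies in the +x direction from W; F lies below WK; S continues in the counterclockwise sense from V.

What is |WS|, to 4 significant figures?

74.89

W is at the origin; W and K share the same y with |WK| = 56.9 and K on the +x side, so K = (56.90, 0.000). A1 meets WK tangentially, so FK is at right angles to WK, so F = K + (0, -12.7) = (56.90, -12.70). On A1, K sits at bearing 90° from F; a 131° counterclockwise sweep puts V at bearing 221°, so V = F + 12.7·(cos 221°, sin 221°) = (47.32, -21.03). Since A1 is tangent to VS there, FV ⟂ VS, so VS runs along (−sin 221°, cos 221°); with |VS| = 24.7, S = (63.52, -39.67). Then |WS| = |S − W| = 74.89.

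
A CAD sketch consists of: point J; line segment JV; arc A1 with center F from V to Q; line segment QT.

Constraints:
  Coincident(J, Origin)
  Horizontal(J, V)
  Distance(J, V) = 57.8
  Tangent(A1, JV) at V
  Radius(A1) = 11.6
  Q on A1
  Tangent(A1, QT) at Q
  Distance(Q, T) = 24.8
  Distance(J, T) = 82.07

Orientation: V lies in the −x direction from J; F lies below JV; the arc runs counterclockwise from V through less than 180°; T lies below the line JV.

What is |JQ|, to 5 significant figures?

69.566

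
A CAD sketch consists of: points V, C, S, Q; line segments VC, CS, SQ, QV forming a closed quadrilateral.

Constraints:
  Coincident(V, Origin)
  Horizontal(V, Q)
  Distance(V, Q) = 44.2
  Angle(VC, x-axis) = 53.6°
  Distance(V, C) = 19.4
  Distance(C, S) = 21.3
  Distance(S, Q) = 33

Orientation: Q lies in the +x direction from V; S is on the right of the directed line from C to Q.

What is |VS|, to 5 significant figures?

13.002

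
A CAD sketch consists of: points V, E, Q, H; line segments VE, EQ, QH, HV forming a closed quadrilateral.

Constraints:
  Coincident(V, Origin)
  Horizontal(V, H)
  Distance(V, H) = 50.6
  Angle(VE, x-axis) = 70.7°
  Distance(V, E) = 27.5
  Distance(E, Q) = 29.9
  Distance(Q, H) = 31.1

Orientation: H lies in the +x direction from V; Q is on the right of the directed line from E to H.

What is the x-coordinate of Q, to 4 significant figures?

19.57

Checks: |EQ| = 29.90 ✓; |QH| = 31.10 ✓.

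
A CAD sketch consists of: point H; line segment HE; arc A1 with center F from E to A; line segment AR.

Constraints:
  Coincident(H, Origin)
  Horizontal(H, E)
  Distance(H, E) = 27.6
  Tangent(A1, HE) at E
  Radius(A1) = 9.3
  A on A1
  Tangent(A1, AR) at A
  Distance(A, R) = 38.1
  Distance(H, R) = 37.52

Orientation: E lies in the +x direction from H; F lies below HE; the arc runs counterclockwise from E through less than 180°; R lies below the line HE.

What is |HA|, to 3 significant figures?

20.1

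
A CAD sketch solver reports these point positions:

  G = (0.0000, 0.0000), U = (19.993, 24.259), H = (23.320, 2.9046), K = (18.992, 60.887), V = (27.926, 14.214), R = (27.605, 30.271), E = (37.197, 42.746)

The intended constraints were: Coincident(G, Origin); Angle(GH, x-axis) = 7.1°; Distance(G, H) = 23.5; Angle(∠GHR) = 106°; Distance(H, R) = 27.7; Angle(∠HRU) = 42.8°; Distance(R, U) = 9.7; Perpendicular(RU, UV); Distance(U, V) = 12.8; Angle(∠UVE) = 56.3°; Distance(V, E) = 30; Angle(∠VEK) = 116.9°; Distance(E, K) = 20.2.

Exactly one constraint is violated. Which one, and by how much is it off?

Distance(E, K) = 20.2 — off by 5.50.

G = (0.00, 0.00) ✓; GH at 7.100° ✓; |GH| = 23.50 ✓; ∠GHR = 106.0° ✓; |HR| = 27.70 ✓; ∠HRU = 42.80° ✓; |RU| = 9.700 ✓; ∠(RU, UV) = 90.00° ✓; |UV| = 12.80 ✓; ∠UVE = 56.30° ✓; |VE| = 30.00 ✓; ∠VEK = 116.9° ✓; |EK| = 25.70 ✗.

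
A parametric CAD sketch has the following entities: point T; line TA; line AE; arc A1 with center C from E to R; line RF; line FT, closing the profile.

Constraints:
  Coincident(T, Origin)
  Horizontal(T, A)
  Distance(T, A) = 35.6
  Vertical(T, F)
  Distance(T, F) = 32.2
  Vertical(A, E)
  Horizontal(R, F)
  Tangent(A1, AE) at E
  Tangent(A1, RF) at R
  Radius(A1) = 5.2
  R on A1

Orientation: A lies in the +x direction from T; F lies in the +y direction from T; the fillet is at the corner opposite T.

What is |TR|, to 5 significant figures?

44.283

T is at the origin; TA is horizontal with |TA| = 35.6 and A on the +x side, so A = (35.600, 0.0000). T and F share the same x with |TF| = 32.2 and F on the +y side, so F = (0.0000, 32.200). The virtual corner opposite T is at (35.600, 32.200). Tangency of A1 to AE means the radius CE is perpendicular to AE and A1 meets RF tangentially, so CR is at right angles to RF, with radius 5.2, so the center C sits 5.2 in from both sides at C = (30.400, 27.000). That places the tangent points at E = (35.600, 27.000) on AE and R = (30.400, 32.200) on RF. Then |TR| = |R − T| = 44.283.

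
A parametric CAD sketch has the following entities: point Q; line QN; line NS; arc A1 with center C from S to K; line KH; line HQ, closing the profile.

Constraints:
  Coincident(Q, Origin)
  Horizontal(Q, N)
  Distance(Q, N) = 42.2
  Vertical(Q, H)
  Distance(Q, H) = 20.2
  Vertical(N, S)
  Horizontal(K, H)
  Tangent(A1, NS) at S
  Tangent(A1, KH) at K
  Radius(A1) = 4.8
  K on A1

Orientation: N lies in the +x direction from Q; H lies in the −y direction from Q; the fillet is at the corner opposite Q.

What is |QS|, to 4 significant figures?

44.92

Q is at the origin; Q and N share the same y with |QN| = 42.2 and N on the +x side, so N = (42.20, 0.000). QH is vertical with |QH| = 20.2 and H on the −y side, so H = (0.000, -20.20). The virtual corner opposite Q is at (42.20, -20.20). The tangent condition forces CS to be normal to NS and tangency of A1 to KH means the radius CK is perpendicular to KH, with radius 4.8, so the center C sits 4.8 in from both sides at C = (37.40, -15.40). That places the tangent points at S = (42.20, -15.40) on NS and K = (37.40, -20.20) on KH. Then |QS| = |S − Q| = 44.92.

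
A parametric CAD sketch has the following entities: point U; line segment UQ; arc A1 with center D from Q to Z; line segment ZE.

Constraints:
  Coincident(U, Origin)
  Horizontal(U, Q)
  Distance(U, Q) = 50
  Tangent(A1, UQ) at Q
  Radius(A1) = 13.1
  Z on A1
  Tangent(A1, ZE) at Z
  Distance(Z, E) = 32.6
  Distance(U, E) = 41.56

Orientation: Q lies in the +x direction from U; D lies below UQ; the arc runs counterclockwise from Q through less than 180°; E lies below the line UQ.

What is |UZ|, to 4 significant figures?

39.18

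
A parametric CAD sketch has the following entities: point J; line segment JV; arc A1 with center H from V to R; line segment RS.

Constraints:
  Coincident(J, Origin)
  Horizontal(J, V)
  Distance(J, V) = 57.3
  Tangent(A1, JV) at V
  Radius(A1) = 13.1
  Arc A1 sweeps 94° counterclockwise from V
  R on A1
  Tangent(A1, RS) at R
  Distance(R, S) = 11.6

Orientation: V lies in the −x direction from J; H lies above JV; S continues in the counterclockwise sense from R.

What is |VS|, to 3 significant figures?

28.4

On A1, V sits at bearing -90° from H; a 94° counterclockwise sweep puts R at bearing 4°, so R = H + 13.1·(cos 4°, sin 4°) = (-44.2, 14.0). Since A1 is tangent to RS there, HR ⟂ RS, so RS runs along (−sin 4°, cos 4°); with |RS| = 11.6, S = (-45.0, 25.6). Then |VS| = |S − V| = 28.4.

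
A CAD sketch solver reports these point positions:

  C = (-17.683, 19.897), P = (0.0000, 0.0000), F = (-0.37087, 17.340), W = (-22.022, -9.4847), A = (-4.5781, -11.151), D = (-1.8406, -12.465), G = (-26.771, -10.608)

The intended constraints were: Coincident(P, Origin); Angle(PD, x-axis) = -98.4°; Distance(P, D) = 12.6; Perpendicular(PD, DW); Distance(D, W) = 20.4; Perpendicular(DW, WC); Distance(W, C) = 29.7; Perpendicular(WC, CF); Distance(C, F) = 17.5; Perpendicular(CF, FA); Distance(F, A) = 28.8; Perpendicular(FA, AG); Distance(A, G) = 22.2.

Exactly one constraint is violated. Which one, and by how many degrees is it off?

Perpendicular(FA, AG) — off by 7.00°.

P = (0.00, 0.00) ✓; PD at -98.40° ✓; |PD| = 12.60 ✓; ∠(PD, DW) = 90.00° ✓; |DW| = 20.40 ✓; ∠(DW, WC) = 90.00° ✓; |WC| = 29.70 ✓; ∠(WC, CF) = 90.00° ✓; |CF| = 17.50 ✓; ∠(CF, FA) = 90.00° ✓; |FA| = 28.80 ✓; ∠(FA, AG) = 83.00° ✗; |AG| = 22.20 ✓.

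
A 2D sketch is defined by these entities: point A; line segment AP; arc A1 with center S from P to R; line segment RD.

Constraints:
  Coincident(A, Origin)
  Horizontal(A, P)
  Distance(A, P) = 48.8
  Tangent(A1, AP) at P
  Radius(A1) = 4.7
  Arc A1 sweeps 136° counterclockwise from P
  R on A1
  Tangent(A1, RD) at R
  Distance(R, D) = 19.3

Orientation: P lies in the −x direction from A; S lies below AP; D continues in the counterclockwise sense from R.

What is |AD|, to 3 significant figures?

43.8

A is at the origin; AP is horizontal with |AP| = 48.8 and P on the −x side, so P = (-48.8, 0.00). A1 meets AP tangentially, so SP is at right angles to AP, so S = P + (0, -4.7) = (-48.8, -4.70). On A1, P sits at bearing 90° from S; a 136° counterclockwise sweep puts R at bearing 226°, so R = S + 4.7·(cos 226°, sin 226°) = (-52.1, -8.08). Tangency of A1 to RD means the radius SR is perpendicular to RD, so RD runs along (−sin 226°, cos 226°); with |RD| = 19.3, D = (-38.2, -21.5). Then |AD| = |D − A| = 43.8.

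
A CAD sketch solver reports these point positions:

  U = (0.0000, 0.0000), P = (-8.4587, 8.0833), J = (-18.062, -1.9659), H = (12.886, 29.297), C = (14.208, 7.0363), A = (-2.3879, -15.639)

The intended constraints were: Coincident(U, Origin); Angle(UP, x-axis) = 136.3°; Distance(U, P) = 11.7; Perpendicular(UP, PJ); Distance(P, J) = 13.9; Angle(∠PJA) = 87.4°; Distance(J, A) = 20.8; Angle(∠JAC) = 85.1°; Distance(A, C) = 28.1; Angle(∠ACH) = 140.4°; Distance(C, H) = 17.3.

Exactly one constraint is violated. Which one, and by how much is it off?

Distance(C, H) = 17.3 — off by 5.00.

U = (0.00, 0.00) ✓; UP at 136.3° ✓; |UP| = 11.70 ✓; ∠(UP, PJ) = 90.00° ✓; |PJ| = 13.90 ✓; ∠PJA = 87.40° ✓; |JA| = 20.80 ✓; ∠JAC = 85.10° ✓; |AC| = 28.10 ✓; ∠ACH = 140.4° ✓; |CH| = 22.30 ✗.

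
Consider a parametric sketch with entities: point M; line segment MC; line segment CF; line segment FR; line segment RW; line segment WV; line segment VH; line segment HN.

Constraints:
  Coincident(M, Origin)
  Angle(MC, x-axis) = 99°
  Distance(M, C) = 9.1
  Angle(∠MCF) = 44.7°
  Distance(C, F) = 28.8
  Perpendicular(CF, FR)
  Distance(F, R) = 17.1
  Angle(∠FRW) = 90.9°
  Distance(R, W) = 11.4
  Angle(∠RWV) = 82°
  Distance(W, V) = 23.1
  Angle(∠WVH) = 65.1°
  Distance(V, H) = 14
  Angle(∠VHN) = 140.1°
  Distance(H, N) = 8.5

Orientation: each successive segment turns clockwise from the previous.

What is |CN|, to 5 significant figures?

36.140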